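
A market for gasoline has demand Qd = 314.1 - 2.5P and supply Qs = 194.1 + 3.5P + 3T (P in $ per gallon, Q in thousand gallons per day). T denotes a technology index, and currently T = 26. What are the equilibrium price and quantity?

With T = 26, supply is Qs = 272.1 + 3.5P.
Set Qd = Qs: 314.1 - 2.5P = 272.1 + 3.5P, so 42 = 6P and P* = 7.
Plugging P* into demand: Q* = 314.1 - 2.5(7) = 296.6.

P* = 7, Q* = 296.6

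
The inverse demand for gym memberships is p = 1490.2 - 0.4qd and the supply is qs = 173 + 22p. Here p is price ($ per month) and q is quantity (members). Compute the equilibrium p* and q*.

p* = 145, q* = 3363

Solving each curve for q: qd = 3725.5 - 2.5p.
Set qd = qs: 3725.5 - 2.5p = 173 + 22p, so 3552.5 = 24.5p and p* = 145.
Plugging p* into demand: q* = 3725.5 - 2.5(145) = 3363.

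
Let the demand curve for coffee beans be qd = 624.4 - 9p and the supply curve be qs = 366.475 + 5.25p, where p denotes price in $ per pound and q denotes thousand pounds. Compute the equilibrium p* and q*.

At equilibrium qd = qs, so 624.4 - 9p = 366.475 + 5.25p; collecting terms, 257.925 = 14.25p and p* = 18.1.
Plugging p* into demand: q* = 624.4 - 9(18.1) = 461.5.

p* = 18.1, q* = 461.5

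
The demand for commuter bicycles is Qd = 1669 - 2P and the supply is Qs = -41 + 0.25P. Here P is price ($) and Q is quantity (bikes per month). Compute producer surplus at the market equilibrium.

At equilibrium Qd = Qs, so 1669 - 2P = -41 + 0.25P; collecting terms, 1710 = 2.25P and P* = 760.
Substitute back: Q* = 1669 - 2(760) = 149.
Supply choke price (Qs = 0): P = 164. Producer surplus = ½ × (760 - 164) × 149 = 44402.

Producer surplus = 44402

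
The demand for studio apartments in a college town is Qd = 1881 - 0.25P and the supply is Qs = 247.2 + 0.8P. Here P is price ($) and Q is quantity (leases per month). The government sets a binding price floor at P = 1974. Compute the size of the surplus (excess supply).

Surplus = 438.9

With P fixed at 1974, quantity demanded is 1387.5 and quantity supplied is 1826.4.
Surplus = Qs - Qd = 1826.4 - 1387.5 = 438.9.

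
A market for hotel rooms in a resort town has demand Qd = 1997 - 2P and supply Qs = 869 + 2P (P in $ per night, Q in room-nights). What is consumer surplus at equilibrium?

Set Qd = Qs: 1997 - 2P = 869 + 2P, so 1128 = 4P and P* = 282.
Then Q* = 1997 - 2(282) = 1433.
Demand choke price (Qd = 0): P = 1997/2 = 998.5. Consumer surplus = ½ × (998.5 - 282) × 1433 = 513372.25.

Consumer surplus = 513372.25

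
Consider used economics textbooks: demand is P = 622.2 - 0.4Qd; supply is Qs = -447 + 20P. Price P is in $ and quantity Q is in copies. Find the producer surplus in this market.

Producer surplus = 44422.225

Inverting to quantity form: Qd = 1555.5 - 2.5P.
Set Qd = Qs: 1555.5 - 2.5P = -447 + 20P, so 2002.5 = 22.5P and P* = 89.
Then Q* = 1555.5 - 2.5(89) = 1333.
Supply choke price (Qs = 0): P = 22.35. Producer surplus = ½ × (89 - 22.35) × 1333 = 44422.225.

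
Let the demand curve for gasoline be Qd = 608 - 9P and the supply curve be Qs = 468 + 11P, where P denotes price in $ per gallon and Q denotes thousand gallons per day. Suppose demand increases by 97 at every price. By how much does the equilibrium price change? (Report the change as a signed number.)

ΔP = 4.85

Set Qd = Qs: 608 - 9P = 468 + 11P, so 140 = 20P and P* = 7.
From the demand curve, Q* = 608 - 9(7) = 545.
After the shift, demand is Qd = 705 - 9P.
Re-solving, 20P = 237 gives P = 11.85 and Q = 598.35.
ΔP = 11.85 - 7 = 4.85.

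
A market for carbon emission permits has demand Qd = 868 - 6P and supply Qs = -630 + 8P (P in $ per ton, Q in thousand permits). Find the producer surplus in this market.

Producer surplus = 3192.25

Set Qd = Qs: 868 - 6P = -630 + 8P, so 1498 = 14P and P* = 107.
Plugging P* into demand: Q* = 868 - 6(107) = 226.
Supply choke price (Qs = 0): P = 78.75. Producer surplus = ½ × (107 - 78.75) × 226 = 3192.25.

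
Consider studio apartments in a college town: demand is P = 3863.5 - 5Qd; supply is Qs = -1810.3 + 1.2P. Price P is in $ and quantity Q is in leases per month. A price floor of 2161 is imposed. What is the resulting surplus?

Surplus = 442.4

Inverting to quantity form: Qd = 772.7 - 0.2P.
With P fixed at 2161, quantity demanded is 340.5 and quantity supplied is 782.9.
Surplus = Qs - Qd = 782.9 - 340.5 = 442.4.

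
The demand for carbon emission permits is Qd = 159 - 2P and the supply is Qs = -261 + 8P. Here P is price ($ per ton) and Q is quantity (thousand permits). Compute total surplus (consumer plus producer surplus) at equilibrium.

Set Qd = Qs: 159 - 2P = -261 + 8P, so 420 = 10P and P* = 42.
Substitute back: Q* = 159 - 2(42) = 75.
Demand choke price = 79.5; supply choke price = 32.625. CS = ½(79.5 - 42)(75) = 1406.25; PS = ½(42 - 32.625)(75) = 351.5625. Total surplus = 1757.8125.

Total surplus = 1757.8125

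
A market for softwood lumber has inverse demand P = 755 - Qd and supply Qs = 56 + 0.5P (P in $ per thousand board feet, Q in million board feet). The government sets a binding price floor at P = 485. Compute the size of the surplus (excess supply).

Solving each curve for Q: Qd = 755 - P.
With P fixed at 485, quantity demanded is 270 and quantity supplied is 298.5.
Surplus = Qs - Qd = 298.5 - 270 = 28.5.

Surplus = 28.5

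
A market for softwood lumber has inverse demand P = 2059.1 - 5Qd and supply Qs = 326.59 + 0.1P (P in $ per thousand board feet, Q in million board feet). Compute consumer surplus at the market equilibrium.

Solving each curve for Q: Qd = 411.82 - 0.2P.
Equating demand and supply, 411.82 - 0.2P = 326.59 + 0.1P gives 0.3P = 85.23, so P* = 284.1.
Then Q* = 411.82 - 0.2(284.1) = 355.
Demand choke price (Qd = 0): P = 411.82/0.2 = 2059.1. Consumer surplus = ½ × (2059.1 - 284.1) × 355 = 315062.5.

Consumer surplus = 315062.5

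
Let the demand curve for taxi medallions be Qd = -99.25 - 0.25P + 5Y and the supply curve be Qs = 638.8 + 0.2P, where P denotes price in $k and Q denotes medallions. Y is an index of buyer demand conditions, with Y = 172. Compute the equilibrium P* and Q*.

P* = 271, Q* = 693

With Y = 172, demand is Qd = 760.75 - 0.25P.
Equating demand and supply, 760.75 - 0.25P = 638.8 + 0.2P gives 0.45P = 121.95, so P* = 271.
Substitute back: Q* = 760.75 - 0.25(271) = 693.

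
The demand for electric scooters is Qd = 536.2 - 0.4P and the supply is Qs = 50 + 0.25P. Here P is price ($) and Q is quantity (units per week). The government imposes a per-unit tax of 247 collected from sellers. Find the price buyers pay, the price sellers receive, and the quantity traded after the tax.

With a tax of 247 on sellers, they supply based on the net price P_s = P_b - 247, so Qs = -11.75 + 0.25P_b.
Market clearing requires 536.2 - 0.4P_b = -11.75 + 0.25P_b; hence 547.95 = 0.65P_b and P_b = 843.
Then P_s = 843 - 247 = 596 and Q = 536.2 - 0.4(843) = 199.

P_b = 843, P_s = 596, Q = 199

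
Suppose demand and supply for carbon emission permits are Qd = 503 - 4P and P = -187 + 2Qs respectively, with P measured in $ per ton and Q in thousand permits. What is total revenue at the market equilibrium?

Total revenue = 12649

Rewriting in direct form: Qs = 93.5 + 0.5P.
At equilibrium Qd = Qs, so 503 - 4P = 93.5 + 0.5P; collecting terms, 409.5 = 4.5P and P* = 91.
Then Q* = 503 - 4(91) = 139.
Total revenue = P* × Q* = 91 × 139 = 12649.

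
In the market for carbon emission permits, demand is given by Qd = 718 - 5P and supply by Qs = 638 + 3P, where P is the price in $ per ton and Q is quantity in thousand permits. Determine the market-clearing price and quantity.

Set Qd = Qs: 718 - 5P = 638 + 3P, so 80 = 8P and P* = 10.
Substitute back: Q* = 718 - 5(10) = 668.

P* = 10, Q* = 668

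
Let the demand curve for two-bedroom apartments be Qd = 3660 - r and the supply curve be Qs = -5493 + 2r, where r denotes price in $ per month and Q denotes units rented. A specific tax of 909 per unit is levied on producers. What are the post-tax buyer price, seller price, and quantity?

r_b = 3657, r_s = 2748, Q = 3

With a tax of 909 on producers, they supply based on the net price r_s = r_b - 909, so Qs = -7311 + 2r_b.
Equate demand and the shifted supply: 3660 - r_b = -7311 + 2r_b, giving 3r_b = 10971, so r_b = 3657.
Then r_s = 3657 - 909 = 2748 and Q = 3660 - 3657 = 3.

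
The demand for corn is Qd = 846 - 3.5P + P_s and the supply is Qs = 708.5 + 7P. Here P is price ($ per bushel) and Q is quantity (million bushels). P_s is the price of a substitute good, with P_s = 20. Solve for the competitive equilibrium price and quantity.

With P_s = 20, demand is Qd = 866 - 3.5P.
Equating demand and supply, 866 - 3.5P = 708.5 + 7P gives 10.5P = 157.5, so P* = 15.
Then Q* = 866 - 3.5(15) = 813.5.

P* = 15, Q* = 813.5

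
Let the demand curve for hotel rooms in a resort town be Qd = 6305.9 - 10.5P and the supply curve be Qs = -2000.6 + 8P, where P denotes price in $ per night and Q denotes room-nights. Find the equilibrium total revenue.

At equilibrium Qd = Qs, so 6305.9 - 10.5P = -2000.6 + 8P; collecting terms, 8306.5 = 18.5P and P* = 449.
Plugging P* into demand: Q* = 6305.9 - 10.5(449) = 1591.4.
Total revenue = P* × Q* = 449 × 1591.4 = 714538.6.

Total revenue = 714538.6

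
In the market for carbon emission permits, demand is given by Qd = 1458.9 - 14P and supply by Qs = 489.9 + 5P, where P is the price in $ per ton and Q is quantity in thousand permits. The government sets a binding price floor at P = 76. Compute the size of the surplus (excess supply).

With P fixed at 76, quantity demanded is 394.9 and quantity supplied is 869.9.
Surplus = Qs - Qd = 869.9 - 394.9 = 475.

Surplus = 475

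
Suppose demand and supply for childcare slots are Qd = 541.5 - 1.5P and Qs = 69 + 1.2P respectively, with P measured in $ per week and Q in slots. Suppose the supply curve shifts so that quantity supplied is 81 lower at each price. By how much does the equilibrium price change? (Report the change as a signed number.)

Equating demand and supply, 541.5 - 1.5P = 69 + 1.2P gives 2.7P = 472.5, so P* = 175.
Plugging P* into demand: Q* = 541.5 - 1.5(175) = 279.
After the shift, supply is Qs = -12 + 1.2P.
The new intersection has 553.5 = 2.7P, i.e. P = 205, Q = 234.
ΔP = 205 - 175 = 30.

ΔP = 30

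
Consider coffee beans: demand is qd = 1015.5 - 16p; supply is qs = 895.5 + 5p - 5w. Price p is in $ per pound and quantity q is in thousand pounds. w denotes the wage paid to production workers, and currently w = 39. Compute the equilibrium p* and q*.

p* = 15, q* = 775.5

With w = 39, supply is qs = 700.5 + 5p.
Set qd = qs: 1015.5 - 16p = 700.5 + 5p, so 315 = 21p and p* = 15.
Plugging p* into demand: q* = 1015.5 - 16(15) = 775.5.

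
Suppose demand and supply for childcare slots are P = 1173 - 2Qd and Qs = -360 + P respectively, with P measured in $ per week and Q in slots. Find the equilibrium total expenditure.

Rewriting in direct form: Qd = 586.5 - 0.5P.
Set Qd = Qs: 586.5 - 0.5P = -360 + P, so 946.5 = 1.5P and P* = 631.
Plugging P* into demand: Q* = 586.5 - 0.5(631) = 271.
Total expenditure = P* × Q* = 631 × 271 = 171001.

Total expenditure = 171001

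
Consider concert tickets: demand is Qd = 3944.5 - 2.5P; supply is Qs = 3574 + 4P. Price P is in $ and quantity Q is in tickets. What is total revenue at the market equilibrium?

The market clears where 3944.5 - 2.5P = 3574 + 4P. Rearranging, 6.5P = 370.5, hence P* = 57.
Then Q* = 3944.5 - 2.5(57) = 3802.
Total revenue = P* × Q* = 57 × 3802 = 216714.

Total revenue = 216714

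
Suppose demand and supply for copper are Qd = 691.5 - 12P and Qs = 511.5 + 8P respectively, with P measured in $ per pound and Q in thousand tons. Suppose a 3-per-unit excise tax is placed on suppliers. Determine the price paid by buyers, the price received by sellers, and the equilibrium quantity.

P_b = 10.2, P_s = 7.2, Q = 569.1

The tax drives a wedge P_b - P_s = 3. Substituting P_s = P_b - 3 into supply: Qs = 487.5 + 8P_b.
Equate demand and the shifted supply: 691.5 - 12P_b = 487.5 + 8P_b, giving 20P_b = 204, so P_b = 10.2.
Then P_s = 10.2 - 3 = 7.2 and Q = 691.5 - 12(10.2) = 569.1.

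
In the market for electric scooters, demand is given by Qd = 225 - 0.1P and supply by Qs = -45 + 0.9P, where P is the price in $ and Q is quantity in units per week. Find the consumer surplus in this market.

At equilibrium Qd = Qs, so 225 - 0.1P = -45 + 0.9P; collecting terms, 270 = P and P* = 270.
From the demand curve, Q* = 225 - 0.1(270) = 198.
Demand choke price (Qd = 0): P = 225/0.1 = 2250. Consumer surplus = ½ × (2250 - 270) × 198 = 196020.

Consumer surplus = 196020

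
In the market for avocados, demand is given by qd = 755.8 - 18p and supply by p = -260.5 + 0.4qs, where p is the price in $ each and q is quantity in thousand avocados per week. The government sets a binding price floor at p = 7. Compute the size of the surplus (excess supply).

Surplus = 38.95

Rewriting in direct form: qs = 651.25 + 2.5p.
At p = 7: qd = 629.8 and qs = 668.75.
Surplus = qs - qd = 668.75 - 629.8 = 38.95.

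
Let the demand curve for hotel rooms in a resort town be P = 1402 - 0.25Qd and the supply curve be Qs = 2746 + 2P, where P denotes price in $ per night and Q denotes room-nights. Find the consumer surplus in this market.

Solving each curve for Q: Qd = 5608 - 4P.
Equating demand and supply, 5608 - 4P = 2746 + 2P gives 6P = 2862, so P* = 477.
Plugging P* into demand: Q* = 5608 - 4(477) = 3700.
Demand choke price (Qd = 0): P = 5608/4 = 1402. Consumer surplus = ½ × (1402 - 477) × 3700 = 1711250.

Consumer surplus = 1711250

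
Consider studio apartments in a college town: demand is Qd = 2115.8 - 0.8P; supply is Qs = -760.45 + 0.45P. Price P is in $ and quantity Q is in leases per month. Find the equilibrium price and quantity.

Set Qd = Qs: 2115.8 - 0.8P = -760.45 + 0.45P, so 2876.25 = 1.25P and P* = 2301.
Then Q* = 2115.8 - 0.8(2301) = 275.

P* = 2301, Q* = 275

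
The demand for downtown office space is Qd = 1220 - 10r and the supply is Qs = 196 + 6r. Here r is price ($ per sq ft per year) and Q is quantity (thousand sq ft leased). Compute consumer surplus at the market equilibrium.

Consumer surplus = 16820

Set Qd = Qs: 1220 - 10r = 196 + 6r, so 1024 = 16r and r* = 64.
Then Q* = 1220 - 10(64) = 580.
Demand choke price (Qd = 0): r = 1220/10 = 122. Consumer surplus = ½ × (122 - 64) × 580 = 16820.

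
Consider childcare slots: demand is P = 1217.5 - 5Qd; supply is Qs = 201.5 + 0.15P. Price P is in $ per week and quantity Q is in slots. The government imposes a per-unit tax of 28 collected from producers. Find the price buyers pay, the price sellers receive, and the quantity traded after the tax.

P_b = 132, P_s = 104, Q = 217.1

In direct form, Qd = 243.5 - 0.2P.
With a tax of 28 on producers, they supply based on the net price P_s = P_b - 28, so Qs = 197.3 + 0.15P_b.
Set Qd = Qs: 243.5 - 0.2P_b = 197.3 + 0.15P_b, so 46.2 = 0.35P_b and P_b = 132.
So P_s = 104 and the quantity traded is Q = 243.5 - 0.2(132) = 217.1.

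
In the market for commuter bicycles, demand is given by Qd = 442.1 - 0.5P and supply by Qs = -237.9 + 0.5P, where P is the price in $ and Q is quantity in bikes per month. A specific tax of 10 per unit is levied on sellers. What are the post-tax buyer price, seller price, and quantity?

P_b = 685, P_s = 675, Q = 99.6

The tax drives a wedge P_b - P_s = 10. Substituting P_s = P_b - 10 into supply: Qs = -242.9 + 0.5P_b.
Set Qd = Qs: 442.1 - 0.5P_b = -242.9 + 0.5P_b, so 685 = P_b and P_b = 685.
Then P_s = 685 - 10 = 675 and Q = 442.1 - 0.5(685) = 99.6.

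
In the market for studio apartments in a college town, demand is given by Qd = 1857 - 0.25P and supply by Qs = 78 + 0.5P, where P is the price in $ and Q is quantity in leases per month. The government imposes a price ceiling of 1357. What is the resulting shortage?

Shortage = 761.25

At P = 1357: Qd = 1517.75 and Qs = 756.5.
Shortage = Qd - Qs = 1517.75 - 756.5 = 761.25.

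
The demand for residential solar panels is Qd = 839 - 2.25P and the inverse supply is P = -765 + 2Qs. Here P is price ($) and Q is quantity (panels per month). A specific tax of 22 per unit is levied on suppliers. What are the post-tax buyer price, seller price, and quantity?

In direct form, Qs = 382.5 + 0.5P.
The tax drives a wedge P_b - P_s = 22. Substituting P_s = P_b - 22 into supply: Qs = 371.5 + 0.5P_b.
Equate demand and the shifted supply: 839 - 2.25P_b = 371.5 + 0.5P_b, giving 2.75P_b = 467.5, so P_b = 170.
Then P_s = 170 - 22 = 148 and Q = 839 - 2.25(170) = 456.5.

P_b = 170, P_s = 148, Q = 456.5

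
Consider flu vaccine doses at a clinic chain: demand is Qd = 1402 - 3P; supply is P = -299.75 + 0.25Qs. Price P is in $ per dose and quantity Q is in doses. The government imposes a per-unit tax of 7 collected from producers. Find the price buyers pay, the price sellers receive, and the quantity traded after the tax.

P_b = 33, P_s = 26, Q = 1303

Solving each curve for Q: Qs = 1199 + 4P.
Producers keep P_s = P_b - 7 per unit, so supply in terms of the buyer price is Qs = 1171 + 4P_b.
Set Qd = Qs: 1402 - 3P_b = 1171 + 4P_b, so 231 = 7P_b and P_b = 33.
Then P_s = 33 - 7 = 26 and Q = 1402 - 3(33) = 1303.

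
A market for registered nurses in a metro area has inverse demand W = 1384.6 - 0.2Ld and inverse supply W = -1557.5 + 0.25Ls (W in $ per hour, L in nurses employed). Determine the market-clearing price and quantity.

In direct form, Ld = 6923 - 5W and Ls = 6230 + 4W.
Equating demand and supply, 6923 - 5W = 6230 + 4W gives 9W = 693, so W* = 77.
Plugging W* into demand: L* = 6923 - 5(77) = 6538.

W* = 77, L* = 6538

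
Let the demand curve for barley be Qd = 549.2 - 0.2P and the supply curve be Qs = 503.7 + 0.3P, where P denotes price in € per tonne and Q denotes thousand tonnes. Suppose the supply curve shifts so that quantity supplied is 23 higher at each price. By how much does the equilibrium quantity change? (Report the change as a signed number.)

ΔQ = 9.2

At equilibrium Qd = Qs, so 549.2 - 0.2P = 503.7 + 0.3P; collecting terms, 45.5 = 0.5P and P* = 91.
Substitute back: Q* = 549.2 - 0.2(91) = 531.
After the shift, supply is Qs = 526.7 + 0.3P.
New equilibrium: 22.5 = 0.5P, so P = 45 and Q = 540.2.
ΔQ = 540.2 - 531 = 9.2.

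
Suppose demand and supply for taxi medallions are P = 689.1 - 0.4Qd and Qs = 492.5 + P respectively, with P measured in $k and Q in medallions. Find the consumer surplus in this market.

Inverting to quantity form: Qd = 1722.75 - 2.5P.
The market clears where 1722.75 - 2.5P = 492.5 + P. Rearranging, 3.5P = 1230.25, hence P* = 351.5.
Plugging P* into demand: Q* = 1722.75 - 2.5(351.5) = 844.
Demand choke price (Qd = 0): P = 1722.75/2.5 = 689.1. Consumer surplus = ½ × (689.1 - 351.5) × 844 = 142467.2.

Consumer surplus = 142467.2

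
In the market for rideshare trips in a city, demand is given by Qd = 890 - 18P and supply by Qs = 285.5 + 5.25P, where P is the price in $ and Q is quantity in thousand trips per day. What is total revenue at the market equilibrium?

Total revenue = 10972

Set Qd = Qs: 890 - 18P = 285.5 + 5.25P, so 604.5 = 23.25P and P* = 26.
Substitute back: Q* = 890 - 18(26) = 422.
Total revenue = P* × Q* = 26 × 422 = 10972.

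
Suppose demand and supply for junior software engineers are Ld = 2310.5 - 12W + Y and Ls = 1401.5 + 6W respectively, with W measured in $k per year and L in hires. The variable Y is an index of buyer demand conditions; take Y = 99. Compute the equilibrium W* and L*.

With Y = 99, demand is Ld = 2409.5 - 12W.
The market clears where 2409.5 - 12W = 1401.5 + 6W. Rearranging, 18W = 1008, hence W* = 56.
Plugging W* into demand: L* = 2409.5 - 12(56) = 1737.5.

W* = 56, L* = 1737.5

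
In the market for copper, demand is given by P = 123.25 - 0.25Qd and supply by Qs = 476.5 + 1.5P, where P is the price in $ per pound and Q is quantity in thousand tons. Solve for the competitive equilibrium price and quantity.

P* = 3, Q* = 481

Inverting to quantity form: Qd = 493 - 4P.
Set Qd = Qs: 493 - 4P = 476.5 + 1.5P, so 16.5 = 5.5P and P* = 3.
Then Q* = 493 - 4(3) = 481.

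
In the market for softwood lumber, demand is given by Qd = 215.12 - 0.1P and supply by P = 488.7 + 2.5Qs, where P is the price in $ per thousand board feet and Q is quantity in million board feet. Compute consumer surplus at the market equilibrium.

In direct form, Qs = -195.48 + 0.4P.
Equating demand and supply, 215.12 - 0.1P = -195.48 + 0.4P gives 0.5P = 410.6, so P* = 821.2.
Then Q* = 215.12 - 0.1(821.2) = 133.
Demand choke price (Qd = 0): P = 215.12/0.1 = 2151.2. Consumer surplus = ½ × (2151.2 - 821.2) × 133 = 88445.

Consumer surplus = 88445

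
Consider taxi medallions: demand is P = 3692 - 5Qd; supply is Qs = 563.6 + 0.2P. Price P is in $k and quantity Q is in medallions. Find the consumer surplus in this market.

Consumer surplus = 1059502.5

Inverting to quantity form: Qd = 738.4 - 0.2P.
At equilibrium Qd = Qs, so 738.4 - 0.2P = 563.6 + 0.2P; collecting terms, 174.8 = 0.4P and P* = 437.
Plugging P* into demand: Q* = 738.4 - 0.2(437) = 651.
Demand choke price (Qd = 0): P = 738.4/0.2 = 3692. Consumer surplus = ½ × (3692 - 437) × 651 = 1059502.5.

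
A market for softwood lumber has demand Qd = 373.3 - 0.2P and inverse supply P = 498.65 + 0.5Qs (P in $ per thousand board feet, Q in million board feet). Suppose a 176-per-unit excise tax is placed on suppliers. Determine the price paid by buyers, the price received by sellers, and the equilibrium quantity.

P_b = 783, P_s = 607, Q = 216.7

Inverting to quantity form: Qs = -997.3 + 2P.
Suppliers keep P_s = P_b - 176 per unit, so supply in terms of the buyer price is Qs = -1349.3 + 2P_b.
Equate demand and the shifted supply: 373.3 - 0.2P_b = -1349.3 + 2P_b, giving 2.2P_b = 1722.6, so P_b = 783.
So P_s = 607 and the quantity traded is Q = 373.3 - 0.2(783) = 216.7.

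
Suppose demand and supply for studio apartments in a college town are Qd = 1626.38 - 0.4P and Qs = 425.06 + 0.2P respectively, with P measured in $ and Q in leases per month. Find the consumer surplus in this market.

Consumer surplus = 851812.8125

Equating demand and supply, 1626.38 - 0.4P = 425.06 + 0.2P gives 0.6P = 1201.32, so P* = 2002.2.
Then Q* = 1626.38 - 0.4(2002.2) = 825.5.
Demand choke price (Qd = 0): P = 1626.38/0.4 = 4065.95. Consumer surplus = ½ × (4065.95 - 2002.2) × 825.5 = 851812.8125.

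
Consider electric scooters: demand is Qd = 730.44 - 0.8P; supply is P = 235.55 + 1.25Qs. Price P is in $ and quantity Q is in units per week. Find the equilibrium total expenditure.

Total expenditure = 155635.3

Rewriting in direct form: Qs = -188.44 + 0.8P.
Equating demand and supply, 730.44 - 0.8P = -188.44 + 0.8P gives 1.6P = 918.88, so P* = 574.3.
Then Q* = 730.44 - 0.8(574.3) = 271.
Total expenditure = P* × Q* = 574.3 × 271 = 155635.3.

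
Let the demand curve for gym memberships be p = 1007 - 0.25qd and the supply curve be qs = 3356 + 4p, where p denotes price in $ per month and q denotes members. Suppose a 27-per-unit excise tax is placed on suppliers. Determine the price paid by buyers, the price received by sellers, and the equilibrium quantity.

p_b = 97.5, p_s = 70.5, q = 3638

Inverting to quantity form: qd = 4028 - 4p.
The tax drives a wedge p_b - p_s = 27. Substituting p_s = p_b - 27 into supply: qs = 3248 + 4p_b.
Market clearing requires 4028 - 4p_b = 3248 + 4p_b; hence 780 = 8p_b and p_b = 97.5.
So p_s = 70.5 and the quantity traded is q = 4028 - 4(97.5) = 3638.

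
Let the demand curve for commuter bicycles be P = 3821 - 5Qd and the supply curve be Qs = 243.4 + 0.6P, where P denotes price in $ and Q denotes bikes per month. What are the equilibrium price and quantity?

P* = 651, Q* = 634

Solving each curve for Q: Qd = 764.2 - 0.2P.
Equating demand and supply, 764.2 - 0.2P = 243.4 + 0.6P gives 0.8P = 520.8, so P* = 651.
Then Q* = 764.2 - 0.2(651) = 634.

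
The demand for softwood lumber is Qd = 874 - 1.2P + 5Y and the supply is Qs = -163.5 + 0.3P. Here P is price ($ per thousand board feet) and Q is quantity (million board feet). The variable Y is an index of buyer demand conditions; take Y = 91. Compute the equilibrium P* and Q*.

With Y = 91, demand is Qd = 1329 - 1.2P.
Equating demand and supply, 1329 - 1.2P = -163.5 + 0.3P gives 1.5P = 1492.5, so P* = 995.
Substitute back: Q* = 1329 - 1.2(995) = 135.

P* = 995, Q* = 135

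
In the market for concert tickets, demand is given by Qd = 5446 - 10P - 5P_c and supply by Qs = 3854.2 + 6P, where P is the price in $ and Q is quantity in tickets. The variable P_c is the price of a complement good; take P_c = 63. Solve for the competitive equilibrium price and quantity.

With P_c = 63, demand is Qd = 5131 - 10P.
Equating demand and supply, 5131 - 10P = 3854.2 + 6P gives 16P = 1276.8, so P* = 79.8.
Then Q* = 5131 - 10(79.8) = 4333.

P* = 79.8, Q* = 4333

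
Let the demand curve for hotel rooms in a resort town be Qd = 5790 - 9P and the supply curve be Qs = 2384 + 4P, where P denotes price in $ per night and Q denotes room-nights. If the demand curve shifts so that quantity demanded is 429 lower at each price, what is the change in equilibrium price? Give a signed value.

Equating demand and supply, 5790 - 9P = 2384 + 4P gives 13P = 3406, so P* = 262.
Plugging P* into demand: Q* = 5790 - 9(262) = 3432.
After the shift, demand is Qd = 5361 - 9P.
Re-solving, 13P = 2977 gives P = 229 and Q = 3300.
ΔP = 229 - 262 = -33.

ΔP = -33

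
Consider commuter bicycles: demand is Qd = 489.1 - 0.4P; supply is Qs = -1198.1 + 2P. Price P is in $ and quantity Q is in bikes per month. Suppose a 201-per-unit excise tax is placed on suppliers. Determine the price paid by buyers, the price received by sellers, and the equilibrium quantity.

Suppliers keep P_s = P_b - 201 per unit, so supply in terms of the buyer price is Qs = -1600.1 + 2P_b.
Market clearing requires 489.1 - 0.4P_b = -1600.1 + 2P_b; hence 2089.2 = 2.4P_b and P_b = 870.5.
Then P_s = 870.5 - 201 = 669.5 and Q = 489.1 - 0.4(870.5) = 140.9.

P_b = 870.5, P_s = 669.5, Q = 140.9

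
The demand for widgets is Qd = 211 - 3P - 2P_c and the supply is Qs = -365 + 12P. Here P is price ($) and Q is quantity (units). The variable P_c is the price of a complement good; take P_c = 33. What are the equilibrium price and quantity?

With P_c = 33, demand is Qd = 145 - 3P.
Set Qd = Qs: 145 - 3P = -365 + 12P, so 510 = 15P and P* = 34.
Substitute back: Q* = 145 - 3(34) = 43.

P* = 34, Q* = 43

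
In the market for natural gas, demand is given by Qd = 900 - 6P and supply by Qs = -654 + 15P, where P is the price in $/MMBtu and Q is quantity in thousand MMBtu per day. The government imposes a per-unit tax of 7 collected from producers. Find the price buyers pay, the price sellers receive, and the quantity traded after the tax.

Producers keep P_s = P_b - 7 per unit, so supply in terms of the buyer price is Qs = -759 + 15P_b.
Market clearing requires 900 - 6P_b = -759 + 15P_b; hence 1659 = 21P_b and P_b = 79.
So P_s = 72 and the quantity traded is Q = 900 - 6(79) = 426.

P_b = 79, P_s = 72, Q = 426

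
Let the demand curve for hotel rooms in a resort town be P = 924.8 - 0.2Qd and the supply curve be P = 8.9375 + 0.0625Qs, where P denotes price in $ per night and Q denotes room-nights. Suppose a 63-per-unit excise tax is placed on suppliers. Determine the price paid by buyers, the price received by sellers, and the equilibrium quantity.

In direct form, Qd = 4624 - 5P and Qs = -143 + 16P.
The tax drives a wedge P_b - P_s = 63. Substituting P_s = P_b - 63 into supply: Qs = -1151 + 16P_b.
Set Qd = Qs: 4624 - 5P_b = -1151 + 16P_b, so 5775 = 21P_b and P_b = 275.
So P_s = 212 and the quantity traded is Q = 4624 - 5(275) = 3249.

P_b = 275, P_s = 212, Q = 3249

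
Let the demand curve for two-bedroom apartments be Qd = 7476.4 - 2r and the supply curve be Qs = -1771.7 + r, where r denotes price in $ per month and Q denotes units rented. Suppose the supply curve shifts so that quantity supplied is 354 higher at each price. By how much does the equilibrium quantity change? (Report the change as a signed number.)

At equilibrium Qd = Qs, so 7476.4 - 2r = -1771.7 + r; collecting terms, 9248.1 = 3r and r* = 3082.7.
Substitute back: Q* = 7476.4 - 2(3082.7) = 1311.
After the shift, supply is Qs = -1417.7 + r.
The new intersection has 8894.1 = 3r, i.e. r = 2964.7, Q = 1547.
ΔQ = 1547 - 1311 = 236.

ΔQ = 236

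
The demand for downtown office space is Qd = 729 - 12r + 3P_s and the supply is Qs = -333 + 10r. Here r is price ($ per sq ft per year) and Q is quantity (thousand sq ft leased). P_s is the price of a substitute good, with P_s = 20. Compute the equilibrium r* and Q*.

With P_s = 20, demand is Qd = 789 - 12r.
Set Qd = Qs: 789 - 12r = -333 + 10r, so 1122 = 22r and r* = 51.
From the demand curve, Q* = 789 - 12(51) = 177.

r* = 51, Q* = 177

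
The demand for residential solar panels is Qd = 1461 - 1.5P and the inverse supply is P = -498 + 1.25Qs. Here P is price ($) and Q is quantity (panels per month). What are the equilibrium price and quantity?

P* = 462, Q* = 768

In direct form, Qs = 398.4 + 0.8P.
Set Qd = Qs: 1461 - 1.5P = 398.4 + 0.8P, so 1062.6 = 2.3P and P* = 462.
Plugging P* into demand: Q* = 1461 - 1.5(462) = 768.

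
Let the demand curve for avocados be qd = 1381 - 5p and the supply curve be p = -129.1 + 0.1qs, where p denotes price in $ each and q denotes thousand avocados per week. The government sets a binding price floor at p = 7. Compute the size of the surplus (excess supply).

Surplus = 15

Inverting to quantity form: qs = 1291 + 10p.
At p = 7: qd = 1346 and qs = 1361.
Surplus = qs - qd = 1361 - 1346 = 15.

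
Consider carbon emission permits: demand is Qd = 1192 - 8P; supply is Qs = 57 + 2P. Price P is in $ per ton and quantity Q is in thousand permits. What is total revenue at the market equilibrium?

Total revenue = 32234

At equilibrium Qd = Qs, so 1192 - 8P = 57 + 2P; collecting terms, 1135 = 10P and P* = 113.5.
Plugging P* into demand: Q* = 1192 - 8(113.5) = 284.
Total revenue = P* × Q* = 113.5 × 284 = 32234.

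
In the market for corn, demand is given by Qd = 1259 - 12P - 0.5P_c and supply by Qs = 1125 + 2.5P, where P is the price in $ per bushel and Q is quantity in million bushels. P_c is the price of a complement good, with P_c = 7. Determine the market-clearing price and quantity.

With P_c = 7, demand is Qd = 1255.5 - 12P.
The market clears where 1255.5 - 12P = 1125 + 2.5P. Rearranging, 14.5P = 130.5, hence P* = 9.
Substitute back: Q* = 1255.5 - 12(9) = 1147.5.

P* = 9, Q* = 1147.5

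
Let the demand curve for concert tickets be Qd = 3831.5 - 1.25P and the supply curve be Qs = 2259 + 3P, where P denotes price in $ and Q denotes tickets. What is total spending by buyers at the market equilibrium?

Set Qd = Qs: 3831.5 - 1.25P = 2259 + 3P, so 1572.5 = 4.25P and P* = 370.
From the demand curve, Q* = 3831.5 - 1.25(370) = 3369.
Total spending by buyers = P* × Q* = 370 × 3369 = 1246530.

Total spending by buyers = 1246530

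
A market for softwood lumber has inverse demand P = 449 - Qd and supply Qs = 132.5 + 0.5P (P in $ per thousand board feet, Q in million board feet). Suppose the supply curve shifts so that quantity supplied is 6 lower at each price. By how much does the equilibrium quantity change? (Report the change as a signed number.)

ΔQ = -4

In direct form, Qd = 449 - P.
The market clears where 449 - P = 132.5 + 0.5P. Rearranging, 1.5P = 316.5, hence P* = 211.
Plugging P* into demand: Q* = 449 - 211 = 238.
After the shift, supply is Qs = 126.5 + 0.5P.
The new intersection has 322.5 = 1.5P, i.e. P = 215, Q = 234.
ΔQ = 234 - 238 = -4.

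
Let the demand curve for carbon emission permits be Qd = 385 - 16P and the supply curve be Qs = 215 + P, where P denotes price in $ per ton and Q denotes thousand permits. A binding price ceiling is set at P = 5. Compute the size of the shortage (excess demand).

At P = 5: Qd = 305 and Qs = 220.
Shortage = Qd - Qs = 305 - 220 = 85.

Shortage = 85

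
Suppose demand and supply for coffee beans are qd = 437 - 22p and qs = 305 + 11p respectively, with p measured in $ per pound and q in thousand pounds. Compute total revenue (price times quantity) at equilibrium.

At equilibrium qd = qs, so 437 - 22p = 305 + 11p; collecting terms, 132 = 33p and p* = 4.
Then q* = 437 - 22(4) = 349.
Total revenue = p* × q* = 4 × 349 = 1396.

Total revenue = 1396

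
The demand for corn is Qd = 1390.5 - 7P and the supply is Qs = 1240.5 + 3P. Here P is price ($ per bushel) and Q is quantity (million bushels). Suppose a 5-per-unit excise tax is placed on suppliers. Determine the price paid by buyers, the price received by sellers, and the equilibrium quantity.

With a tax of 5 on suppliers, they supply based on the net price P_s = P_b - 5, so Qs = 1225.5 + 3P_b.
Set Qd = Qs: 1390.5 - 7P_b = 1225.5 + 3P_b, so 165 = 10P_b and P_b = 16.5.
So P_s = 11.5 and the quantity traded is Q = 1390.5 - 7(16.5) = 1275.

P_b = 16.5, P_s = 11.5, Q = 1275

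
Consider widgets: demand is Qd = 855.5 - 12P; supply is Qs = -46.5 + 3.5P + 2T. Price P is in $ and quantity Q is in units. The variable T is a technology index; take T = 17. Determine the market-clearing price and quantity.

P* = 56, Q* = 183.5

With T = 17, supply is Qs = -12.5 + 3.5P.
The market clears where 855.5 - 12P = -12.5 + 3.5P. Rearranging, 15.5P = 868, hence P* = 56.
Plugging P* into demand: Q* = 855.5 - 12(56) = 183.5.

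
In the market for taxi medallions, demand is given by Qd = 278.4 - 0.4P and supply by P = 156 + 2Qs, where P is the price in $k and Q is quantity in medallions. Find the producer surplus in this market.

Producer surplus = 14400

In direct form, Qs = -78 + 0.5P.
At equilibrium Qd = Qs, so 278.4 - 0.4P = -78 + 0.5P; collecting terms, 356.4 = 0.9P and P* = 396.
Substitute back: Q* = 278.4 - 0.4(396) = 120.
Supply choke price (Qs = 0): P = 156. Producer surplus = ½ × (396 - 156) × 120 = 14400.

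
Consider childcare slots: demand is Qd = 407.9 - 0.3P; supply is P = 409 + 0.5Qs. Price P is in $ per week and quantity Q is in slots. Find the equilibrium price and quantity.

In direct form, Qs = -818 + 2P.
Equating demand and supply, 407.9 - 0.3P = -818 + 2P gives 2.3P = 1225.9, so P* = 533.
From the demand curve, Q* = 407.9 - 0.3(533) = 248.

P* = 533, Q* = 248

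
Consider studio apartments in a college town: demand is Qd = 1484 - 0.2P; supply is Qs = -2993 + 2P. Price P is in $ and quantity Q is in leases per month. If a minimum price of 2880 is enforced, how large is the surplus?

Surplus = 1859

With P fixed at 2880, quantity demanded is 908 and quantity supplied is 2767.
Surplus = Qs - Qd = 2767 - 908 = 1859.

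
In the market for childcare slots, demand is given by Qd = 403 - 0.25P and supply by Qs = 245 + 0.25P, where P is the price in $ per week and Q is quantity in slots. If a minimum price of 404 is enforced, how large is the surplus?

Surplus = 44

With P fixed at 404, quantity demanded is 302 and quantity supplied is 346.
Surplus = Qs - Qd = 346 - 302 = 44.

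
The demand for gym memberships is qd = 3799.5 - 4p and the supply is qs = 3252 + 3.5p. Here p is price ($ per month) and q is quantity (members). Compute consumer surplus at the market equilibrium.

Equating demand and supply, 3799.5 - 4p = 3252 + 3.5p gives 7.5p = 547.5, so p* = 73.
Substitute back: q* = 3799.5 - 4(73) = 3507.5.
Demand choke price (qd = 0): p = 3799.5/4 = 949.875. Consumer surplus = ½ × (949.875 - 73) × 3507.5 = 1537819.53125.

Consumer surplus = 1537819.53125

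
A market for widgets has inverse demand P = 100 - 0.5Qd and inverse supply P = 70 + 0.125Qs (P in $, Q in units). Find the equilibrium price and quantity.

Solving each curve for Q: Qd = 200 - 2P and Qs = -560 + 8P.
Equating demand and supply, 200 - 2P = -560 + 8P gives 10P = 760, so P* = 76.
Plugging P* into demand: Q* = 200 - 2(76) = 48.

P* = 76, Q* = 48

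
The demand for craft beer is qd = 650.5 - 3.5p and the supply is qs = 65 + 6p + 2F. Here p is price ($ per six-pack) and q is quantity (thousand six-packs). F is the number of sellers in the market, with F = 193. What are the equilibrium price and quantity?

With F = 193, supply is qs = 451 + 6p.
Equating demand and supply, 650.5 - 3.5p = 451 + 6p gives 9.5p = 199.5, so p* = 21.
Then q* = 650.5 - 3.5(21) = 577.

p* = 21, q* = 577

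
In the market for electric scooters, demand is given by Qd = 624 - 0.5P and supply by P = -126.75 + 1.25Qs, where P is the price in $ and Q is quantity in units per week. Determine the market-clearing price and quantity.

P* = 402, Q* = 423

Solving each curve for Q: Qs = 101.4 + 0.8P.
Set Qd = Qs: 624 - 0.5P = 101.4 + 0.8P, so 522.6 = 1.3P and P* = 402.
Then Q* = 624 - 0.5(402) = 423.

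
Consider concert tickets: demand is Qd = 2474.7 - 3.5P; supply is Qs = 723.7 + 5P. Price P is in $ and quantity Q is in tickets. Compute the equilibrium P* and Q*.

At equilibrium Qd = Qs, so 2474.7 - 3.5P = 723.7 + 5P; collecting terms, 1751 = 8.5P and P* = 206.
From the demand curve, Q* = 2474.7 - 3.5(206) = 1753.7.

P* = 206, Q* = 1753.7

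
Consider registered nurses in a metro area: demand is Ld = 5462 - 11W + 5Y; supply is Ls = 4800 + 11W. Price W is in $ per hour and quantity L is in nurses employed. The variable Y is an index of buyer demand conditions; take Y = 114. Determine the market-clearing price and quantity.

W* = 56, L* = 5416

With Y = 114, demand is Ld = 6032 - 11W.
The market clears where 6032 - 11W = 4800 + 11W. Rearranging, 22W = 1232, hence W* = 56.
From the demand curve, L* = 6032 - 11(56) = 5416.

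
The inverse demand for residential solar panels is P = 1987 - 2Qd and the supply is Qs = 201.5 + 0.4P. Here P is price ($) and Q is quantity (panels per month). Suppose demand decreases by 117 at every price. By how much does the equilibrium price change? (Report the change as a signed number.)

ΔP = -130

Solving each curve for Q: Qd = 993.5 - 0.5P.
At equilibrium Qd = Qs, so 993.5 - 0.5P = 201.5 + 0.4P; collecting terms, 792 = 0.9P and P* = 880.
Substitute back: Q* = 993.5 - 0.5(880) = 553.5.
After the shift, demand is Qd = 876.5 - 0.5P.
Re-solving, 0.9P = 675 gives P = 750 and Q = 501.5.
ΔP = 750 - 880 = -130.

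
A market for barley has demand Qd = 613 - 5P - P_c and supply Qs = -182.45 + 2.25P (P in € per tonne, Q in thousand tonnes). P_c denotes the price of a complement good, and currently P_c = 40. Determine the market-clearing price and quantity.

P* = 104.2, Q* = 52

With P_c = 40, demand is Qd = 573 - 5P.
The market clears where 573 - 5P = -182.45 + 2.25P. Rearranging, 7.25P = 755.45, hence P* = 104.2.
From the demand curve, Q* = 573 - 5(104.2) = 52.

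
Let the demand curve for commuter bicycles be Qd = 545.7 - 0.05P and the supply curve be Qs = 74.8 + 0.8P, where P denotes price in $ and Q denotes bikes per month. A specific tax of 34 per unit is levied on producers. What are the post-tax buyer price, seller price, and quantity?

P_b = 586, P_s = 552, Q = 516.4

Producers keep P_s = P_b - 34 per unit, so supply in terms of the buyer price is Qs = 47.6 + 0.8P_b.
Equate demand and the shifted supply: 545.7 - 0.05P_b = 47.6 + 0.8P_b, giving 0.85P_b = 498.1, so P_b = 586.
So P_s = 552 and the quantity traded is Q = 545.7 - 0.05(586) = 516.4.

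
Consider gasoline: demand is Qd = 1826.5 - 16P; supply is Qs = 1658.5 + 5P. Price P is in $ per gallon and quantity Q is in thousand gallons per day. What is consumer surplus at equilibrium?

Equating demand and supply, 1826.5 - 16P = 1658.5 + 5P gives 21P = 168, so P* = 8.
Plugging P* into demand: Q* = 1826.5 - 16(8) = 1698.5.
Demand choke price (Qd = 0): P = 1826.5/16 = 114.15625. Consumer surplus = ½ × (114.15625 - 8) × 1698.5 = 90153.1953125.

Consumer surplus = 90153.1953125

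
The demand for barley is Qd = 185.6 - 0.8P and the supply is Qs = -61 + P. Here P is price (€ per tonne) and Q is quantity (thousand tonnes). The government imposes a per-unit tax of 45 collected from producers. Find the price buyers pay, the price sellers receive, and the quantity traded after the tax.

P_b = 162, P_s = 117, Q = 56

With a tax of 45 on producers, they supply based on the net price P_s = P_b - 45, so Qs = -106 + P_b.
Equate demand and the shifted supply: 185.6 - 0.8P_b = -106 + P_b, giving 1.8P_b = 291.6, so P_b = 162.
So P_s = 117 and the quantity traded is Q = 185.6 - 0.8(162) = 56.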